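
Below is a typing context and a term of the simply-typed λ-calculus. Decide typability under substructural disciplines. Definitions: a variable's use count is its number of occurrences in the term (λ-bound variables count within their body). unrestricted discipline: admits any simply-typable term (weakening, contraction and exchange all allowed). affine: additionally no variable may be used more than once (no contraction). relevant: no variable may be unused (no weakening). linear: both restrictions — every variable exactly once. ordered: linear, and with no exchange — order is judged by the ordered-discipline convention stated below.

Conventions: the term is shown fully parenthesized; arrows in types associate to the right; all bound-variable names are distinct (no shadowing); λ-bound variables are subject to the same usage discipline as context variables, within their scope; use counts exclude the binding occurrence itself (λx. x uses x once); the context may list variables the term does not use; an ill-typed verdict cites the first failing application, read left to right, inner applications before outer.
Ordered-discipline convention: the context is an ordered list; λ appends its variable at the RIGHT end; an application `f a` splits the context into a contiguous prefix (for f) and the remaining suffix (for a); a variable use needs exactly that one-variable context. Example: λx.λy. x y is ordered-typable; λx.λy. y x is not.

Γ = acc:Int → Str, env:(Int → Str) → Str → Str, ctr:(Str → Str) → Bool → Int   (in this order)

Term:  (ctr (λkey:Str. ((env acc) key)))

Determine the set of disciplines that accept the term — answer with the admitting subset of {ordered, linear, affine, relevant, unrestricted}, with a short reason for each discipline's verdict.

accepted by: linear, affine, relevant, unrestricted
usage: acc=1; env=1; ctr=1; key [bound]=1
use order (left to right): ctr, env, acc, key
typing: well-typed at Bool → Int
ordered: ✗ — no contiguous prefix/suffix split fits ctr, env, acc, key
linear: ✓ — each of acc, env, ctr, key used exactly once
affine: ✓ — acc, env, ctr, key: no repeats, contraction unneeded
relevant: ✓ — acc, env, ctr, key: all used, weakening unneeded
unrestricted: ✓ — type-checks (Bool → Int) and nothing is barred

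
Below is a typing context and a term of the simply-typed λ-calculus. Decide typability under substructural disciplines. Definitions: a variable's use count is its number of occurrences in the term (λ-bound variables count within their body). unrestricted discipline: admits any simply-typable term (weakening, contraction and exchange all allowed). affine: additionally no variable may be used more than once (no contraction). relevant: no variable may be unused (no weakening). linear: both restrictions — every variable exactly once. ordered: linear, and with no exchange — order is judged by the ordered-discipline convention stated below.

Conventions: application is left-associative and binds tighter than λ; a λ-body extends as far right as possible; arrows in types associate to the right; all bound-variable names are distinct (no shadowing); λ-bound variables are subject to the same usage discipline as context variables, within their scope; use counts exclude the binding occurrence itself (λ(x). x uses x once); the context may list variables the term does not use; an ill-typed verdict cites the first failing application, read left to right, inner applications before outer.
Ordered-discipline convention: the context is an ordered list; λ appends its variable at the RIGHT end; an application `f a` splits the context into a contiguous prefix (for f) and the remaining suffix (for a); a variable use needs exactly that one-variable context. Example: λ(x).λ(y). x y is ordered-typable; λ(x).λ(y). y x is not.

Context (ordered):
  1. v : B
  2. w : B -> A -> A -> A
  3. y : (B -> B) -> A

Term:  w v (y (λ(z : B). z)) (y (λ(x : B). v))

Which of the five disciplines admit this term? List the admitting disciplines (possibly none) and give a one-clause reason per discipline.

admitting disciplines: unrestricted
variable uses: v: 2, w: 1, y: 2, z (λ-bound): 1, x (λ-bound): 0
left-to-right use order: w, v, y, z, y, v
typing: well-typed at A
ordered: ✗ — uses contraction: v ×2, y ×2; needs weakening: x unused
linear: ✗ — uses contraction: v ×2, y ×2; needs weakening: x unused
affine: ✗ — uses contraction: v ×2, y ×2
relevant: ✗ — needs weakening: x unused
unrestricted: ✓ — typability at A is all that's needed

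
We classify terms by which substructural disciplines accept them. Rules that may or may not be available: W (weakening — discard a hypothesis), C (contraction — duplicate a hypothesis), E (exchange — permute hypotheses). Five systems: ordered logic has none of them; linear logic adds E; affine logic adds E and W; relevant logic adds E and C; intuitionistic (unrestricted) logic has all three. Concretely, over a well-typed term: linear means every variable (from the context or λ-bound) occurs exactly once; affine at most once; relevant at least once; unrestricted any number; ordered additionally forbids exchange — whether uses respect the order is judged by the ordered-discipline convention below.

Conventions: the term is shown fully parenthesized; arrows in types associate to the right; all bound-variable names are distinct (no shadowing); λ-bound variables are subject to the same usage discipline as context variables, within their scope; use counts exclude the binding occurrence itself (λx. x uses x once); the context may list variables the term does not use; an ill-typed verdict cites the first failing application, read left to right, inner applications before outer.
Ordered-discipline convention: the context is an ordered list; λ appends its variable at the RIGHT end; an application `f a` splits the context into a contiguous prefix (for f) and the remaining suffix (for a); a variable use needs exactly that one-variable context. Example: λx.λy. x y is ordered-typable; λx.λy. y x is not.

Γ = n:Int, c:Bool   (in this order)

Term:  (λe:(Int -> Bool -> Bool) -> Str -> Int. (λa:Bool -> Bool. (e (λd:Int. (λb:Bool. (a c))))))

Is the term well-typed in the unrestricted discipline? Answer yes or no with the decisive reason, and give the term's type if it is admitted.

yes — well-typed at ((Int -> Bool -> Bool) -> Str -> Int) -> (Bool -> Bool) -> Str -> Int; no restrictions here; term : ((Int -> Bool -> Bool) -> Str -> Int) -> (Bool -> Bool) -> Str -> Int
use counts: n: 0×; c: 1×; e [bound]: 1×; a [bound]: 1×; d [bound]: 0×; b [bound]: 0×
order of uses: e, a, c
typing: well-typed at ((Int -> Bool -> Bool) -> Str -> Int) -> (Bool -> Bool) -> Str -> Int
per-discipline verdicts: ordered ✗, linear ✗, affine ✓, relevant ✗, unrestricted ✓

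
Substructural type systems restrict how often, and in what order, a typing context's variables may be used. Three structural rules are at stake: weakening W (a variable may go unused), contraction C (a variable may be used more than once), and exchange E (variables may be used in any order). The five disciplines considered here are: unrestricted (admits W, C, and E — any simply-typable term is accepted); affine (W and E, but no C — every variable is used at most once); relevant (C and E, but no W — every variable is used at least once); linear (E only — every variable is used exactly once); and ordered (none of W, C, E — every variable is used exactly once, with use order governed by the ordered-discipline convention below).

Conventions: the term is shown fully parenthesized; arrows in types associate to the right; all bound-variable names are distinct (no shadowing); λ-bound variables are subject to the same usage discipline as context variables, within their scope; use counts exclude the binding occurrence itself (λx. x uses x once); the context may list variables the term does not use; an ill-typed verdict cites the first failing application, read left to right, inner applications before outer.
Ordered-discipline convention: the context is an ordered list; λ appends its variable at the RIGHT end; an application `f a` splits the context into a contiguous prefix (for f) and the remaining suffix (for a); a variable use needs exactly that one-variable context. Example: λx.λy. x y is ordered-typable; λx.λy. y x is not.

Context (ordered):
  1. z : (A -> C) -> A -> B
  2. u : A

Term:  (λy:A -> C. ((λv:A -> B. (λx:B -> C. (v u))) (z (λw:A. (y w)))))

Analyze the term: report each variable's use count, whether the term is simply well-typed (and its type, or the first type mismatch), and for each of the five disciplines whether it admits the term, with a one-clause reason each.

variable uses: z=1; u=1; y (bound)=1; v (bound)=1; x (bound)=0; w (bound)=1
left-to-right use order: v, u, z, y, w
typing: well-typed — term : (A -> C) -> (B -> C) -> B
ordered: ✗ — x never used (weakening)
linear: ✗ — x never used (weakening)
affine: ✓ — none of z, u, y, v, x, w used more than once
relevant: ✗ — x never used (weakening)
unrestricted: ✓ — type-checks ((A -> C) -> (B -> C) -> B) and nothing is barred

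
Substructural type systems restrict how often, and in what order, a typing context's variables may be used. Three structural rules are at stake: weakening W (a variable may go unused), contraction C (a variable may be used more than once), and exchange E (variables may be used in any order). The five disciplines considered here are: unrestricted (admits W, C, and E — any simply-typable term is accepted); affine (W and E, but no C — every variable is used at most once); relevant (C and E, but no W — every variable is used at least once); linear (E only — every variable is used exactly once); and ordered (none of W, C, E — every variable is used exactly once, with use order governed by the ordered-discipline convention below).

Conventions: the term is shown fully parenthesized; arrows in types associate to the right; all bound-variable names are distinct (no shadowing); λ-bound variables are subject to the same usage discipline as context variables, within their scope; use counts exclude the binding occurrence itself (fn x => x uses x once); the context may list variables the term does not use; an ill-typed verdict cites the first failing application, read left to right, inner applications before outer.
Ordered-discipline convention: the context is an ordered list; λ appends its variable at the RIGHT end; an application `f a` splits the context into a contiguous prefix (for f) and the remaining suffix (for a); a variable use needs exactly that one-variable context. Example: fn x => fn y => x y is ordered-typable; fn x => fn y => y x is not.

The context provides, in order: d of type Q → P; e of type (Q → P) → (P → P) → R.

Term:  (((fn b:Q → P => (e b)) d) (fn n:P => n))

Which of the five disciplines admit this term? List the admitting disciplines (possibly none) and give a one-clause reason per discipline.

admitting disciplines: linear, affine, relevant, unrestricted
variable uses: d=1, e=1, b (λ-bound)=1, n (λ-bound)=1
left-to-right use order: e, b, d, n
typing: well-typed at R
ordered: ✗ — needs exchange: uses follow e, b, d, n
linear: ✓ — each of d, e, b, n used exactly once
affine: ✓ — no duplicate uses among d, e, b, n
relevant: ✓ — none of d, e, b, n goes unused
unrestricted: ✓ — type-checks (R) and nothing is barred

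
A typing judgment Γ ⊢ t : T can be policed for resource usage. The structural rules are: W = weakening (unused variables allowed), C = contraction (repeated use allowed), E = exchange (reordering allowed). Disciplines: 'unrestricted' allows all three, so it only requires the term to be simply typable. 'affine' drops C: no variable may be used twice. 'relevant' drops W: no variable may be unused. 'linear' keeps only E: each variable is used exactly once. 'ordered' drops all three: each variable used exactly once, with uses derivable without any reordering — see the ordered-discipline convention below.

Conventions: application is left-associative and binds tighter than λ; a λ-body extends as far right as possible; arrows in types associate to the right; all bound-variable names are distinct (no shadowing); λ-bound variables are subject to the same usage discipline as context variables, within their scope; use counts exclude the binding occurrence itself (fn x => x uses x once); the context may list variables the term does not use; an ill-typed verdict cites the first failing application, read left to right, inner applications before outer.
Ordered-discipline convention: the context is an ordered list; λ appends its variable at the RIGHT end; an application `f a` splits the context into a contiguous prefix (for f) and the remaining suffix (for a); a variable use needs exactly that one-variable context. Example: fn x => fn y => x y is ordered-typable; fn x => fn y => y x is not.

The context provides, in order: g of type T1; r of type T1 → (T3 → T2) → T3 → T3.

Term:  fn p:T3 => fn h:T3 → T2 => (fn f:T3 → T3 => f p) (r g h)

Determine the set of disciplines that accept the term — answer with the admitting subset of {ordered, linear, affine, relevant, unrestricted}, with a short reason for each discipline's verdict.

accepted by: linear, affine, relevant, unrestricted
counts: g: 1, r: 1, p [bound]: 1, h [bound]: 1, f [bound]: 1
left-to-right use order: f, p, r, g, h
typing: well-typed — term : T3 → (T3 → T2) → T3
ordered: ✗, use order f, p, r, g, h needs exchange
linear: ✓, single use per variable (g, r, p, h, f)
affine: ✓, no duplicate uses among g, r, p, h, f
relevant: ✓, at least one use each (g, r, p, h, f)
unrestricted: ✓, typability at T3 → (T3 → T2) → T3 is all that's needed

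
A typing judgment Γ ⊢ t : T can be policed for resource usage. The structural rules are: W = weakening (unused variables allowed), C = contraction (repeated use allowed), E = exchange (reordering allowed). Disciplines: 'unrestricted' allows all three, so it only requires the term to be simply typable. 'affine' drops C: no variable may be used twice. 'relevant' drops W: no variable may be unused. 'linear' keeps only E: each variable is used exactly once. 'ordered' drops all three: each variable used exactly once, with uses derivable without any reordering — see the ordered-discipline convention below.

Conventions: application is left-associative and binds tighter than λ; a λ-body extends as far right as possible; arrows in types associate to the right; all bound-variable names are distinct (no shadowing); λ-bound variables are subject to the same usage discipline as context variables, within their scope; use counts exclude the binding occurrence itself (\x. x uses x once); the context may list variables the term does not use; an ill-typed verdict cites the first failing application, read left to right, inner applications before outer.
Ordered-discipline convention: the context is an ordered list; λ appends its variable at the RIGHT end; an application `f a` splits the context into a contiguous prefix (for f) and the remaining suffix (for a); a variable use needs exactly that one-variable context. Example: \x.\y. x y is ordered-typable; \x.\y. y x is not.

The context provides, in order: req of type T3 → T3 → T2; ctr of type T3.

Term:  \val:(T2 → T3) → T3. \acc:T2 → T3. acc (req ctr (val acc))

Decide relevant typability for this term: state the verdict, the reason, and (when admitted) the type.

yes — at least one use each (req, ctr, val, acc); term : ((T2 → T3) → T3) → (T2 → T3) → T3
variable uses: req=1; ctr=1; val (bound)=1; acc (bound)=2
left-to-right use order: acc, req, ctr, val, acc
typing: the term checks, with type ((T2 → T3) → T3) → (T2 → T3) → T3
across the five disciplines: ordered ✗ | linear ✗ | affine ✗ | relevant ✓ | unrestricted ✓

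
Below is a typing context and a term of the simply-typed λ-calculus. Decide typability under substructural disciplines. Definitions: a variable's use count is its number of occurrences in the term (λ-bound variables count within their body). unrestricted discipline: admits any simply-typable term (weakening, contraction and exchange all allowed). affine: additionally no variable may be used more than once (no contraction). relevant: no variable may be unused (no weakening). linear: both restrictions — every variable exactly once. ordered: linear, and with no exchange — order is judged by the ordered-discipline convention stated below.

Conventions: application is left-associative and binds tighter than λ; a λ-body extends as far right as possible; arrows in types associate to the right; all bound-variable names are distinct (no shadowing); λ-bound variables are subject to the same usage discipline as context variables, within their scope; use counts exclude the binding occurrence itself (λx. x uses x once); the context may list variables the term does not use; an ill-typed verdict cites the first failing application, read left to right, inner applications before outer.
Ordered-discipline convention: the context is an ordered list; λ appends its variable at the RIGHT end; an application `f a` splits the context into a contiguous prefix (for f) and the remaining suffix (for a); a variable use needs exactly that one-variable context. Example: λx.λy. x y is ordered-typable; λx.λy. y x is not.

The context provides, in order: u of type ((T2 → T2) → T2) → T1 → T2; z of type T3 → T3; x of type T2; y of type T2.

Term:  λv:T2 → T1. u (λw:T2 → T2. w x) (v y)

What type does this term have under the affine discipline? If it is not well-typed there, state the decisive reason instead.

term : (T2 → T1) → T2
counts: u=1, z=0, x=1, y=1, v (λ-bound)=1, w (λ-bound)=1
use order (left to right): u, w, x, v, y
typing: well-typed at (T2 → T1) → T2
all disciplines: ordered ✗; linear ✗; affine ✓; relevant ✗; unrestricted ✓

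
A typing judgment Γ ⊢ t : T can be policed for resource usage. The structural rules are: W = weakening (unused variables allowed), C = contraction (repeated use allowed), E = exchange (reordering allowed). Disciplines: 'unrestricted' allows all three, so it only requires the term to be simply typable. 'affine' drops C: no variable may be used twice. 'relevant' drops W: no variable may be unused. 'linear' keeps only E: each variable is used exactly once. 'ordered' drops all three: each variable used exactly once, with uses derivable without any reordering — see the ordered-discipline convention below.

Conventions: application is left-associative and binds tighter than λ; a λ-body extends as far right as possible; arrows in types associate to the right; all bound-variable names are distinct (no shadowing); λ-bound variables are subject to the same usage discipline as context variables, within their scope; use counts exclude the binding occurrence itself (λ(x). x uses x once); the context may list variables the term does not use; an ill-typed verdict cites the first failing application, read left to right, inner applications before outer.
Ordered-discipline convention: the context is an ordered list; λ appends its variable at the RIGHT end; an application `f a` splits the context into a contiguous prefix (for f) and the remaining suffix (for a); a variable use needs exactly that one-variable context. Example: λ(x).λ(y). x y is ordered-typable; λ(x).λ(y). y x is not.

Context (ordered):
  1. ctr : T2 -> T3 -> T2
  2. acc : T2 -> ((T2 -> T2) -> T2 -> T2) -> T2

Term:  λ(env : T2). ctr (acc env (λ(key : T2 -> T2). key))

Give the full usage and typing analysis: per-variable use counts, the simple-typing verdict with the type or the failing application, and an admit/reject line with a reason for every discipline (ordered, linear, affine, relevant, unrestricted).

variable uses: ctr=1, acc=1, env (λ-bound)=1, key (λ-bound)=1
left-to-right use order: ctr, acc, env, key
typing: well-typed — term : T2 -> T3 -> T2
ordered ✓ (ctr, acc, env, key once each; derivable with no W/C/E)
linear ✓ (exactly-once usage across ctr, acc, env, key)
affine ✓ (none of ctr, acc, env, key used more than once)
relevant ✓ (ctr, acc, env, key: all used, weakening unneeded)
unrestricted ✓ (typability at T2 -> T3 -> T2 is all that's needed)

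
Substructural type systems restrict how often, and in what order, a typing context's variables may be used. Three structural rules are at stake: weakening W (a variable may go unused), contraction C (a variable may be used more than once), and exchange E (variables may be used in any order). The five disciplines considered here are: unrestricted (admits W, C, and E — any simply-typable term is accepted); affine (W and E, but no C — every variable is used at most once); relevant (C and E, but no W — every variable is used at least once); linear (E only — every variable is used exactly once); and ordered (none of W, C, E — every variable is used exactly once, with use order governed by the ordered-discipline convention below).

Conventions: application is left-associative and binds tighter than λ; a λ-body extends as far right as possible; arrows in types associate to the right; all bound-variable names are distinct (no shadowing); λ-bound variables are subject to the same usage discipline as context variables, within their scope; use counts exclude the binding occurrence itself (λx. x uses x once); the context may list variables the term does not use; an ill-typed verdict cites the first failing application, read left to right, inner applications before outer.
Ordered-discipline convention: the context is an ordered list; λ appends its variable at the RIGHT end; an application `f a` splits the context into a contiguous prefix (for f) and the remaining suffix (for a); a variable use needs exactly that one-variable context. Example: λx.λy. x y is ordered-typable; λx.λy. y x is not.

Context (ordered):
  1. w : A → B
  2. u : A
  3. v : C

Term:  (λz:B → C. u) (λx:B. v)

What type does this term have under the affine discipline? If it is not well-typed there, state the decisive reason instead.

term : A
counts: w=0; u=1; v=1; z (λ-bound)=0; x (λ-bound)=0
order of uses: u, v
typing: the term checks, with type A
all disciplines: ordered ✗; linear ✗; affine ✓; relevant ✗; unrestricted ✓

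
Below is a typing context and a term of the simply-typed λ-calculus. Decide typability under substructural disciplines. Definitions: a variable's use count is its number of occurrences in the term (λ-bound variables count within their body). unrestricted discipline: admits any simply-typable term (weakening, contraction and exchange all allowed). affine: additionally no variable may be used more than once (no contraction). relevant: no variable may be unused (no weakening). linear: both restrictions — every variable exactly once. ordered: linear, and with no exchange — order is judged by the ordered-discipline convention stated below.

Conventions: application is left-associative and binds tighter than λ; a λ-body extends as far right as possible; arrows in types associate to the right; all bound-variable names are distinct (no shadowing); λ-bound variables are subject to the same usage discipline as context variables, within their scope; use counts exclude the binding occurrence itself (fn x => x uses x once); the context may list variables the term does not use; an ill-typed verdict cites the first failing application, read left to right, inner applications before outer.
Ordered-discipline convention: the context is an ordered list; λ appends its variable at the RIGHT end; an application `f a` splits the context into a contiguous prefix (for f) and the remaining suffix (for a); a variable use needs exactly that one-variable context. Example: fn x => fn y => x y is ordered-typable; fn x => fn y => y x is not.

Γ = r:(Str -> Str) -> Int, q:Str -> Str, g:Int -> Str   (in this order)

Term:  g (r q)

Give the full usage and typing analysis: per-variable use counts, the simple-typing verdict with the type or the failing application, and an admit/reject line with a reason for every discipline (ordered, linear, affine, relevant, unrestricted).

counts: r: 1×; q: 1×; g: 1×
left-to-right use order: g, r, q
typing: well-typed at Str
ordered: ✗, no contiguous prefix/suffix split fits g, r, q
linear: ✓, each of r, q, g used exactly once
affine: ✓, none of r, q, g used more than once
relevant: ✓, every one of r, q, g appears
unrestricted: ✓, well-typed at Str; no restrictions here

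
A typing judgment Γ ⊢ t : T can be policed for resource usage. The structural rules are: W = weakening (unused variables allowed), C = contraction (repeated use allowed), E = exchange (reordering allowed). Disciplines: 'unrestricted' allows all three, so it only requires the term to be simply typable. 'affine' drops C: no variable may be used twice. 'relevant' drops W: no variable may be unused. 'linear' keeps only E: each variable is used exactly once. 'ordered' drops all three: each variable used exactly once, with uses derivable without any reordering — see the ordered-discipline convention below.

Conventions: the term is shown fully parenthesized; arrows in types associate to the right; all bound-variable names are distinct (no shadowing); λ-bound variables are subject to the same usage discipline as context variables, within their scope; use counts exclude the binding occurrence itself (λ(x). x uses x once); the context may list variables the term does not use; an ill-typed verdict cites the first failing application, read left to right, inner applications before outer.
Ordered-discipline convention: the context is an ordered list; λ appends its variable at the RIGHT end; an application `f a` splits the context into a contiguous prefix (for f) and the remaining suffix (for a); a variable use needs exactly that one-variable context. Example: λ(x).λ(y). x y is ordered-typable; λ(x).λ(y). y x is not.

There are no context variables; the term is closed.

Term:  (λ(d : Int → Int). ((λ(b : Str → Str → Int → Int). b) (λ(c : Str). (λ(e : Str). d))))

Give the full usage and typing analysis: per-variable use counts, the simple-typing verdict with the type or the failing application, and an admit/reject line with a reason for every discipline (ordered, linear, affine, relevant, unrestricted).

use counts: d (λ-bound)=1, b (λ-bound)=1, c (λ-bound)=0, e (λ-bound)=0
uses in reading order: b, d
typing: well-typed — term : (Int → Int) → Str → Str → Int → Int
ordered: ✗, unused: c, e — weakening required
linear: ✗, unused: c, e — weakening required
affine: ✓, at most one use each (d, b, c, e)
relevant: ✗, unused: c, e — weakening required
unrestricted: ✓, simply typable at (Int → Int) → Str → Str → Int → Int; W, C, E all held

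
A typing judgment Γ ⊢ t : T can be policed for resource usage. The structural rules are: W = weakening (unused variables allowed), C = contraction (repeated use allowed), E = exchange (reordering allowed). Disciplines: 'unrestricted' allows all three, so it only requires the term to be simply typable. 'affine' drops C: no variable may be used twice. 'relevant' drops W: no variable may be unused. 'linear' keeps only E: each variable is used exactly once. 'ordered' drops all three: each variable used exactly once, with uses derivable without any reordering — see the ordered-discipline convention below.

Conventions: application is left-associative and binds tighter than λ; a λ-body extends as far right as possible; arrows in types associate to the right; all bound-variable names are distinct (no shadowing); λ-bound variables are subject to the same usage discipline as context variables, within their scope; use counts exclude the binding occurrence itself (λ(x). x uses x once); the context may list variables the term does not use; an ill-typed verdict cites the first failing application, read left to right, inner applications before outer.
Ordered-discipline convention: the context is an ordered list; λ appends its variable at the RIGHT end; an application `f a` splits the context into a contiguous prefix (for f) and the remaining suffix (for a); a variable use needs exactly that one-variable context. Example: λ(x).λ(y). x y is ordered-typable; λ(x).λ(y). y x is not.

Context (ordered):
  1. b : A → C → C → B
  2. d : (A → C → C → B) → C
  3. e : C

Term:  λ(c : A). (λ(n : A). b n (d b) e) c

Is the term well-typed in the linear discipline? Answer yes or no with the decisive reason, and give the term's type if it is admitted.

no — b ×2 used more than once (contraction)
counts: b: 2×; d: 1×; e: 1×; c (bound): 1×; n (bound): 1×
uses in reading order: b, n, d, b, e, c
typing: well-typed at A → B
across the five disciplines: ordered ✗ · linear ✗ · affine ✗ · relevant ✓ · unrestricted ✓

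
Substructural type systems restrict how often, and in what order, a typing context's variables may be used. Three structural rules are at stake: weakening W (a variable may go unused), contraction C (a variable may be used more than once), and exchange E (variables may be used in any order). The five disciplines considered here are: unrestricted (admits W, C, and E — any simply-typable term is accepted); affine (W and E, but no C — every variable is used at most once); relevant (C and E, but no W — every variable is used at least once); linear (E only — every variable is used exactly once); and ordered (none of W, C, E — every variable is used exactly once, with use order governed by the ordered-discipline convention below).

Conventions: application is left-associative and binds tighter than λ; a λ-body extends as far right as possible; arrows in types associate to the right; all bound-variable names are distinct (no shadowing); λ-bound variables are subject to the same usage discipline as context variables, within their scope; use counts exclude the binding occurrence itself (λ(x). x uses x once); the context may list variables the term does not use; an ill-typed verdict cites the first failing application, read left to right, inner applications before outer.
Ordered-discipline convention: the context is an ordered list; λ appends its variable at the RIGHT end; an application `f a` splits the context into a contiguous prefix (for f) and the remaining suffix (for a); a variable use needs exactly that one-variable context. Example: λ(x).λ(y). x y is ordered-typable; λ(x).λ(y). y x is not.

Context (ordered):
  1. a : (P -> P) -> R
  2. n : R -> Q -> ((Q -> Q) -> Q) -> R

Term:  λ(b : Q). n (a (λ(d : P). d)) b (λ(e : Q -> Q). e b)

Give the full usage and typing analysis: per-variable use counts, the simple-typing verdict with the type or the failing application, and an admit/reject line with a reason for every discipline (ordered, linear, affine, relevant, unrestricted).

usage: a=1; n=1; b [bound]=2; d [bound]=1; e [bound]=1
use order (left to right): n, a, d, b, e, b
typing: well-typed at Q -> R
ordered ✗ (uses contraction: b ×2)
linear ✗ (uses contraction: b ×2)
affine ✗ (uses contraction: b ×2)
relevant ✓ (none of a, n, b, d, e goes unused)
unrestricted ✓ (well-typed at Q -> R; no restrictions here)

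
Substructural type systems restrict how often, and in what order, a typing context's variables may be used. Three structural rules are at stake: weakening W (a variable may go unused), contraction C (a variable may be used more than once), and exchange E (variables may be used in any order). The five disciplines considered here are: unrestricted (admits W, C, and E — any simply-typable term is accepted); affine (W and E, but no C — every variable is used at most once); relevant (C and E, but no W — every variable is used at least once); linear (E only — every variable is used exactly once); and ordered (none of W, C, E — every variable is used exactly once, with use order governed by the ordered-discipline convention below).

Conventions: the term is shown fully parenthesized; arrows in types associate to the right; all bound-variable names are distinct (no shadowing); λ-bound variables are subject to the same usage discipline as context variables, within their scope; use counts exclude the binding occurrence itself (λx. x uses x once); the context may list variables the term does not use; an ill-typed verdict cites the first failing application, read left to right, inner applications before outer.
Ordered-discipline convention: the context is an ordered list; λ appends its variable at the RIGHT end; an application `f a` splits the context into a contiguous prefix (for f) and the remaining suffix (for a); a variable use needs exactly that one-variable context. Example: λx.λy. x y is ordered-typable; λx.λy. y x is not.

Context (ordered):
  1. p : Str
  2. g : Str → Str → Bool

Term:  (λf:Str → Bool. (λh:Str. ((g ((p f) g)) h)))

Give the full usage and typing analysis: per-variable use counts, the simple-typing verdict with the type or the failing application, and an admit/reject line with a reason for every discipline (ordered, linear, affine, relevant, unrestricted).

usage: p ×1, g ×2, f (λ-bound) ×1, h (λ-bound) ×1
uses in reading order: g, p, f, g, h
typing: ill-typed: can't apply a value of type Str
ordered ✗ (the type mismatch rejects it)
linear ✗ (not simply typable)
affine ✗ (fails simple typing)
relevant ✗ (a type mismatch blocks all five)
unrestricted ✗ (the type mismatch rejects it)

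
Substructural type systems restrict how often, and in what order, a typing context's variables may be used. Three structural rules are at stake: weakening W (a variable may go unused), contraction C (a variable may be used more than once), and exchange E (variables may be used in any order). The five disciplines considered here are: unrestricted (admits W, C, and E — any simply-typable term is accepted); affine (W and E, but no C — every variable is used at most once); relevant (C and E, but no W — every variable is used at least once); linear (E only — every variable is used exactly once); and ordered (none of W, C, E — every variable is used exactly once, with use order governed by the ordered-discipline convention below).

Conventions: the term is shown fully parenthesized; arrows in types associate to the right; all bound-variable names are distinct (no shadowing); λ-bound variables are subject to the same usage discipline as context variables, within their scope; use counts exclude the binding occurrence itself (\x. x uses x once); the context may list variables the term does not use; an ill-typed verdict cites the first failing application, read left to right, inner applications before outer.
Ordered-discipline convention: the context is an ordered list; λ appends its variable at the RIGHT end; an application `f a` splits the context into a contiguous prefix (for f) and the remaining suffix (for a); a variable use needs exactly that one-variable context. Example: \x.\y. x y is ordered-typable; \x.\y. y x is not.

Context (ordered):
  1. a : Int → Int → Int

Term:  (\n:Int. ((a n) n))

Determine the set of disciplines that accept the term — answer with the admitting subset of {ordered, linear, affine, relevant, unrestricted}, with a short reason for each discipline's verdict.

admitting disciplines: relevant, unrestricted
variable uses: a ×1; n (bound) ×2
use order (left to right): a, n, n
typing: the term checks, with type Int → Int
ordered ✗ (repeated use of n ×2)
linear ✗ (repeated use of n ×2)
affine ✗ (repeated use of n ×2)
relevant ✓ (none of a, n goes unused)
unrestricted ✓ (type-checks (Int → Int) and nothing is barred)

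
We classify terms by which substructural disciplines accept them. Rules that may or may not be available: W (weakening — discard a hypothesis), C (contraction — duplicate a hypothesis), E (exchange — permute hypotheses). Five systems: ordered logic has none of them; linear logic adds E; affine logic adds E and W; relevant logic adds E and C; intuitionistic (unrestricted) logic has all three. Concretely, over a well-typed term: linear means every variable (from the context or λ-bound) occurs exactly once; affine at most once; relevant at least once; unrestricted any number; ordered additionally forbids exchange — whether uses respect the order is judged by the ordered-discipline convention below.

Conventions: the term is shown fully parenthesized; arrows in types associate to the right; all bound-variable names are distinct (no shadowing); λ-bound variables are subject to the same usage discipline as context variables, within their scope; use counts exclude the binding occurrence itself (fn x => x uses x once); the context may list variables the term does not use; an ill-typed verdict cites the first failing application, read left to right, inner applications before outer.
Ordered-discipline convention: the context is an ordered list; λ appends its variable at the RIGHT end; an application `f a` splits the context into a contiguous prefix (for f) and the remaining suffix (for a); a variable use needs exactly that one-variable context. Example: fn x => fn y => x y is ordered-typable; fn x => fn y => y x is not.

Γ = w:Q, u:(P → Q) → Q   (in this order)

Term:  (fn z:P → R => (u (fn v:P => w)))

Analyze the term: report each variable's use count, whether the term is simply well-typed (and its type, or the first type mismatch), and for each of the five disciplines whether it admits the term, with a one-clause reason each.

counts: w: 1; u: 1; z [bound]: 0; v [bound]: 0
use order (left to right): u, w
typing: ✓ — (P → R) → Q
ordered ✗ (needs weakening: z, v unused)
linear ✗ (needs weakening: z, v unused)
affine ✓ (none of w, u, z, v used more than once)
relevant ✗ (needs weakening: z, v unused)
unrestricted ✓ (type-checks ((P → R) → Q) and nothing is barred)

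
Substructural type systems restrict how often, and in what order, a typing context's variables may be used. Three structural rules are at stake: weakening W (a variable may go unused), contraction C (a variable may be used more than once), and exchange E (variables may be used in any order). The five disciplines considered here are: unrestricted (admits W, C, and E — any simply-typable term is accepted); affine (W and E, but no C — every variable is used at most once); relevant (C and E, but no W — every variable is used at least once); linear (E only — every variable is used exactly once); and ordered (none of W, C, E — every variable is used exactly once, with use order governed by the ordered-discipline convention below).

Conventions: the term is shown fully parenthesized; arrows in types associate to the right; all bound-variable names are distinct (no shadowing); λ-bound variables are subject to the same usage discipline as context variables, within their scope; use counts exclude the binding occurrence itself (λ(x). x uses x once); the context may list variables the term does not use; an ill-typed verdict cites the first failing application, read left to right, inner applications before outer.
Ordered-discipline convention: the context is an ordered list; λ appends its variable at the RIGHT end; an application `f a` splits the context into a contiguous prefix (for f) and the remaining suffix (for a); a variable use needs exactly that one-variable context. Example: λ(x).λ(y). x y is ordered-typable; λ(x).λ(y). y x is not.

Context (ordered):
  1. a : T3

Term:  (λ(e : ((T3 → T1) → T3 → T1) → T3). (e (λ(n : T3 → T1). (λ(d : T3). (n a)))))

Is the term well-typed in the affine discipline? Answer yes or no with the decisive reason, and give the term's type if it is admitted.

yes — at most one use each (a, e, n, d); term : (((T3 → T1) → T3 → T1) → T3) → T3
counts: a ×1; e [bound] ×1; n [bound] ×1; d [bound] ×0
uses in reading order: e, n, a
typing: well-typed at (((T3 → T1) → T3 → T1) → T3) → T3
all disciplines: ordered ✗ | linear ✗ | affine ✓ | relevant ✗ | unrestricted ✓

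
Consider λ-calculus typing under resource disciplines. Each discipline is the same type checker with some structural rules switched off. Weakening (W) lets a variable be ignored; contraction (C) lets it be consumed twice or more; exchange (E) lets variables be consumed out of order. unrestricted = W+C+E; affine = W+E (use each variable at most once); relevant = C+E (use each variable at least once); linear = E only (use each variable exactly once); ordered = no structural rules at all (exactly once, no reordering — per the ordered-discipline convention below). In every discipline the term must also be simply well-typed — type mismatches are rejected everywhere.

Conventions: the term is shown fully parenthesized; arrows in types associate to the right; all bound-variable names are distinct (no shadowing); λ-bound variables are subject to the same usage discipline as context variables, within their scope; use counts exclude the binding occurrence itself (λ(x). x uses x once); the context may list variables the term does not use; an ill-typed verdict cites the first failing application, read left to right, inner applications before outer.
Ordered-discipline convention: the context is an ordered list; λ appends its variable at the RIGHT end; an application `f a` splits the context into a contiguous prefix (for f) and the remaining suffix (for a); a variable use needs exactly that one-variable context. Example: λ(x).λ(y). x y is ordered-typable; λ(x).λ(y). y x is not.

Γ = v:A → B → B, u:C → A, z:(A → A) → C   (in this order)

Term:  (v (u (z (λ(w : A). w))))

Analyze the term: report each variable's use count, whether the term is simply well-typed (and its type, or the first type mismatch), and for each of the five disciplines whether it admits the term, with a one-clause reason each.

use counts: v=1, u=1, z=1, w [bound]=1
order of uses: v, u, z, w
typing: ✓ — B → B
ordered ✓ (v, u, z, w: once each, no exchange needed)
linear ✓ (each of v, u, z, w used exactly once)
affine ✓ (v, u, z, w: no repeats, contraction unneeded)
relevant ✓ (none of v, u, z, w goes unused)
unrestricted ✓ (simply typable at B → B; W, C, E all held)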